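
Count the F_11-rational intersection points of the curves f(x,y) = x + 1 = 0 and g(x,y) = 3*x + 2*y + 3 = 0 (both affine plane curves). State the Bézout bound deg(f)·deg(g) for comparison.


Common zeros: {(10, 0)}; count = 1; Bézout bound = 1.

deg(f) = 1, deg(g) = 1, so Bézout bound = 1.
Scan x ∈ F_11. For each x, list the y ∈ F_11 with f(x, y) ≡ 0 and those with g(x, y) ≡ 0 (mod 11); the common zeros in that column are the intersection.
  x = 0: f ≡ 0 at y ∈ ∅; g ≡ 0 at y ∈ {4}; common: ∅.
  x = 1: f ≡ 0 at y ∈ ∅; g ≡ 0 at y ∈ {8}; common: ∅.
  x = 2: f ≡ 0 at y ∈ ∅; g ≡ 0 at y ∈ {1}; common: ∅.
  x = 3: f ≡ 0 at y ∈ ∅; g ≡ 0 at y ∈ {5}; common: ∅.
  x = 4: f ≡ 0 at y ∈ ∅; g ≡ 0 at y ∈ {9}; common: ∅.
  x = 5: f ≡ 0 at y ∈ ∅; g ≡ 0 at y ∈ {2}; common: ∅.
  x = 6: f ≡ 0 at y ∈ ∅; g ≡ 0 at y ∈ {6}; common: ∅.
  x = 7: f ≡ 0 at y ∈ ∅; g ≡ 0 at y ∈ {10}; common: ∅.
  x = 8: f ≡ 0 at y ∈ ∅; g ≡ 0 at y ∈ {3}; common: ∅.
  x = 9: f ≡ 0 at y ∈ ∅; g ≡ 0 at y ∈ {7}; common: ∅.
  x = 10: f ≡ 0 at y ∈ {0, 1, 2, 3, 4, 5, 6, 7, 8, 9, 10}; g ≡ 0 at y ∈ {0}; common: {0}.
Collecting: common zeros = {(10, 0)}, so the count is 1.
Comparison with the Bézout bound: 1 ≤ 1 = deg(f)·deg(g), as expected for curves with no common component (the bound is attained).


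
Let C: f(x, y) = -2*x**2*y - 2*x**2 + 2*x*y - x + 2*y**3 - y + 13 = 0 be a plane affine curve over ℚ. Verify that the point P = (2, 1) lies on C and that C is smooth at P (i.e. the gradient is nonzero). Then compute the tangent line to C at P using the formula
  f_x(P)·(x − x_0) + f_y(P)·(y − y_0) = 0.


Tangent line at P: -15*x + y + 29 = 0.

Step 1: f(2, 1) = 0, so P lies on C.
Step 2: partial derivatives
  f_x(x, y) = -4*x*y - 4*x + 2*y - 1, f_y(x, y) = -2*x**2 + 2*x + 6*y**2 - 1.
  f_x(P) = -15, f_y(P) = 1 (gradient nonzero, so P is smooth).
Step 3: tangent line at P: -15·(x − 2) + 1·(y − 1) = 0.
Expanding: -15*x + y + 29 = 0.


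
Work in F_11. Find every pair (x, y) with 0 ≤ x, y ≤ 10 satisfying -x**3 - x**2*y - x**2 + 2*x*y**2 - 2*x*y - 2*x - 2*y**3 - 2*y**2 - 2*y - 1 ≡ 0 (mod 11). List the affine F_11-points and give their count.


Affine F_11-points: {(0, 6), (0, 9), (1, 7), (3, 2), (4, 5), (4, 10), (5, 5), (6, 2), (7, 0), (7, 1), (7, 5), (8, 4), (8, 10), (10, 2), (10, 8), (10, 10)}; count = 16.

For each of the 121 pairs (x, y) ∈ F_11², evaluate f(x, y) mod 11. Record the zeros.
  x = 0: [0↦10, 1↦4, 2↦4, 3↦9, 4↦7, 5↦8, 6↦0, 7↦4, 8↦8, 9↦0, 10↦1]  zeros at y ∈ {6, 9}
  x = 1: [0↦6, 1↦10, 2↦2, 3↦3, 4↦1, 5↦6, 6↦6, 7↦0, 8↦9, 9↦10, 10↦2]  zeros at y ∈ {7}
  x = 2: [0↦5, 1↦6, 2↦10, 3↦5, 4↦1, 5↦8, 6↦3, 7↦7, 8↦8, 9↦5, 10↦8]  zeros at y ∈ ∅
  x = 3: [0↦1, 1↦8, 2↦0, 3↦9, 4↦1, 5↦8, 6↦7, 7↦8, 8↦10, 9↦1, 10↦2]  zeros at y ∈ {2}
  x = 4: [0↦10, 1↦10, 2↦10, 3↦9, 4↦6, 5↦0, 6↦1, 7↦8, 8↦9, 9↦3, 10↦0]  zeros at y ∈ {5, 10}
  x = 5: [0↦4, 1↦6, 2↦1, 3↦10, 4↦10, 5↦0, 6↦1, 7↦1, 8↦10, 9↦5, 10↦7]  zeros at y ∈ {5}
  x = 6: [0↦10, 1↦1, 2↦0, 3↦6, 4↦7, 5↦2, 6↦1, 7↦3, 8↦7, 9↦1, 10↦6]  zeros at y ∈ {2}
  x = 7: [0↦0, 1↦0, 2↦1, 3↦2, 4↦2, 5↦0, 6↦6, 7↦8, 8↦5, 9↦7, 10↦2]  zeros at y ∈ {0, 1, 5}
  x = 8: [0↦1, 1↦8, 2↦9, 3↦3, 4↦0, 5↦10, 6↦10, 7↦10, 8↦9, 9↦6, 10↦0]  zeros at y ∈ {4, 10}
  x = 9: [0↦7, 1↦8, 2↦7, 3↦3, 4↦6, 5↦4, 6↦7, 7↦3, 8↦2, 9↦3, 10↦5]  zeros at y ∈ ∅
  x = 10: [0↦1, 1↦5, 2↦0, 3↦7, 4↦3, 5↦9, 6↦2, 7↦3, 8↦0, 9↦3, 10↦0]  zeros at y ∈ {2, 8, 10}
Collecting zeros: affine points = {(0, 6), (0, 9), (1, 7), (3, 2), (4, 5), (4, 10), (5, 5), (6, 2), (7, 0), (7, 1), (7, 5), (8, 4), (8, 10), (10, 2), (10, 8), (10, 10)}.
Total count |C(F_11)_aff| = 16.


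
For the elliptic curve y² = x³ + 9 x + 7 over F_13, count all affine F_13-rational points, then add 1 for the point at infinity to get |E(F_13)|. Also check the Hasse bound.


Affine points = {(1, 2), (1, 11), (3, 3), (3, 10), (4, 4), (4, 9), (6, 2), (6, 11), (7, 6), (7, 7), (12, 6), (12, 7)}; affine count = 12; |E(F_13)| = 13.

Discriminant check: Δ ∝ 4a³ + 27b² = 4·9³ + 27·7² = 4·729 + 27·49 ≡ 1 (mod 13). Nonzero ⇒ E is nonsingular.
For each x ∈ F_13, compute rhs = x³ + 9·x + 7 mod 13, then count y ∈ F_13 with y² ≡ rhs.
  x = 0: rhs = 7, matching y values: none (0 points).
  x = 1: rhs = 4, matching y values: 2, 11 (2 points).
  x = 2: rhs = 7, matching y values: none (0 points).
  x = 3: rhs = 9, matching y values: 3, 10 (2 points).
  x = 4: rhs = 3, matching y values: 4, 9 (2 points).
  x = 5: rhs = 8, matching y values: none (0 points).
  x = 6: rhs = 4, matching y values: 2, 11 (2 points).
  x = 7: rhs = 10, matching y values: 6, 7 (2 points).
  x = 8: rhs = 6, matching y values: none (0 points).
  x = 9: rhs = 11, matching y values: none (0 points).
  x = 10: rhs = 5, matching y values: none (0 points).
  x = 11: rhs = 7, matching y values: none (0 points).
  x = 12: rhs = 10, matching y values: 6, 7 (2 points).
Total affine count: 12.
Full point count |E(F_13)| = 12 + 1 = 13.
Hasse bound: |13 − (13+1)| = |-1| = 1 ≤ 2√13 ≈ 7.2111 ✓.


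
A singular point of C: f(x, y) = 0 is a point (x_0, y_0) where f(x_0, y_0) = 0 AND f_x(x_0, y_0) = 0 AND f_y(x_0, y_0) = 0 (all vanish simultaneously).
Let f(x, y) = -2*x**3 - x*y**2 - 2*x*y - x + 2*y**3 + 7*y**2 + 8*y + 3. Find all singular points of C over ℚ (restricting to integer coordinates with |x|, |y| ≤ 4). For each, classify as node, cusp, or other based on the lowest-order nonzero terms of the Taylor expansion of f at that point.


Singular points: {(0, -1)}; classification: cusp.

Compute partial derivatives:
  f_x = -6*x**2 - y**2 - 2*y - 1.
  f_y = -2*x*y - 2*x + 6*y**2 + 14*y + 8.
Scan x_0 ∈ {−4, ..., 4}. For each x_0, f_y(x_0, y) is a polynomial in y; find its integer roots y ∈ {−4, ..., 4}, then test f_x and f at those candidates.
  x = -4: f_y(-4, y) = 6*y**2 + 22*y + 16; vanishes at y ∈ {-1}. (-4, -1): f_x = -96 ≠ 0.
  x = -3: f_y(-3, y) = 6*y**2 + 20*y + 14; vanishes at y ∈ {-1}. (-3, -1): f_x = -54 ≠ 0.
  x = -2: f_y(-2, y) = 6*y**2 + 18*y + 12; vanishes at y ∈ {-2, -1}. (-2, -2): f_x = -25 ≠ 0; (-2, -1): f_x = -24 ≠ 0.
  x = -1: f_y(-1, y) = 6*y**2 + 16*y + 10; vanishes at y ∈ {-1}. (-1, -1): f_x = -6 ≠ 0.
  x = 0: f_y(0, y) = 6*y**2 + 14*y + 8; vanishes at y ∈ {-1}. (0, -1): f_x = 0, f = 0 — SINGULAR.
  x = 1: f_y(1, y) = 6*y**2 + 12*y + 6; vanishes at y ∈ {-1}. (1, -1): f_x = -6 ≠ 0.
  x = 2: f_y(2, y) = 6*y**2 + 10*y + 4; vanishes at y ∈ {-1}. (2, -1): f_x = -24 ≠ 0.
  x = 3: f_y(3, y) = 6*y**2 + 8*y + 2; vanishes at y ∈ {-1}. (3, -1): f_x = -54 ≠ 0.
  x = 4: f_y(4, y) = 6*y**2 + 6*y; vanishes at y ∈ {-1, 0}. (4, -1): f_x = -96 ≠ 0; (4, 0): f_x = -97 ≠ 0.
Only singular point on the grid: (0, -1).
Classify: substitute x = 0 + u, y = -1 + v and expand: f = -2*u**3 - u*v**2 + 2*v**3 + v**2.
No constant or linear terms (consistent with a singular point). Quadratic part: v**2. Cubic part: -2*u**3 - u*v**2 + 2*v**3.
The quadratic part v**2 is a perfect square, so there is a single (double) tangent line v = 0, i.e. y = -1. Restricting the cubic part to that line (v = 0) leaves -2*u**3 ≠ 0, so f is not divisible by v and the branch is v² ≈ 2*u**3 to lowest order — this is a cusp.
Classification: cusp.


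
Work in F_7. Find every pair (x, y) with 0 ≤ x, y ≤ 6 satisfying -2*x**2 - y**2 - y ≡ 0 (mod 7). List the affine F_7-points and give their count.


Affine F_7-points: {(0, 0), (0, 6), (1, 3), (2, 2), (2, 4), (5, 2), (5, 4), (6, 3)}; count = 8.

For each of the 49 pairs (x, y) ∈ F_7², evaluate f(x, y) mod 7. Record the zeros.
  x = 0: [0↦0, 1↦5, 2↦1, 3↦2, 4↦1, 5↦5, 6↦0]  zeros at y ∈ {0, 6}
  x = 1: [0↦5, 1↦3, 2↦6, 3↦0, 4↦6, 5↦3, 6↦5]  zeros at y ∈ {3}
  x = 2: [0↦6, 1↦4, 2↦0, 3↦1, 4↦0, 5↦4, 6↦6]  zeros at y ∈ {2, 4}
  x = 3: [0↦3, 1↦1, 2↦4, 3↦5, 4↦4, 5↦1, 6↦3]  zeros at y ∈ ∅
  x = 4: [0↦3, 1↦1, 2↦4, 3↦5, 4↦4, 5↦1, 6↦3]  zeros at y ∈ ∅
  x = 5: [0↦6, 1↦4, 2↦0, 3↦1, 4↦0, 5↦4, 6↦6]  zeros at y ∈ {2, 4}
  x = 6: [0↦5, 1↦3, 2↦6, 3↦0, 4↦6, 5↦3, 6↦5]  zeros at y ∈ {3}
Collecting zeros: affine points = {(0, 0), (0, 6), (1, 3), (2, 2), (2, 4), (5, 2), (5, 4), (6, 3)}.
Total count |C(F_7)_aff| = 8.


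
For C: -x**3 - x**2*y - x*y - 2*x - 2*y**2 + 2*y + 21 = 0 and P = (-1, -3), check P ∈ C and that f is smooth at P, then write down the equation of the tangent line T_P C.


Tangent line at P: -8*x + 14*y + 34 = 0.

Step 1: f(-1, -3) = 0, so P lies on C.
Step 2: partial derivatives
  f_x(x, y) = -3*x**2 - 2*x*y - y - 2, f_y(x, y) = -x**2 - x - 4*y + 2.
  f_x(P) = -8, f_y(P) = 14 (gradient nonzero, so P is smooth).
Step 3: tangent line at P: -8·(x − -1) + 14·(y − -3) = 0.
Expanding: -8*x + 14*y + 34 = 0.


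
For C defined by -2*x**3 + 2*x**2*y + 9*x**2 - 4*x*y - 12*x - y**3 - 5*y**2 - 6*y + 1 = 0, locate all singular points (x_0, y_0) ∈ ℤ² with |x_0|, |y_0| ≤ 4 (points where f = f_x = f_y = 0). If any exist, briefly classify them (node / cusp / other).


Singular points: {(1, -2)}; classification: node.

Compute partial derivatives:
  f_x = -6*x**2 + 4*x*y + 18*x - 4*y - 12.
  f_y = 2*x**2 - 4*x - 3*y**2 - 10*y - 6.
Scan x_0 ∈ {−4, ..., 4}. For each x_0, f_y(x_0, y) is a polynomial in y; find its integer roots y ∈ {−4, ..., 4}, then test f_x and f at those candidates.
  x = -4: f_y(-4, y) = -3*y**2 - 10*y + 42; no integer root y with |y| ≤ 4.
  x = -3: f_y(-3, y) = -3*y**2 - 10*y + 24; no integer root y with |y| ≤ 4.
  x = -2: f_y(-2, y) = -3*y**2 - 10*y + 10; no integer root y with |y| ≤ 4.
  x = -1: f_y(-1, y) = -3*y**2 - 10*y; vanishes at y ∈ {0}. (-1, 0): f_x = -36 ≠ 0.
  x = 0: f_y(0, y) = -3*y**2 - 10*y - 6; no integer root y with |y| ≤ 4.
  x = 1: f_y(1, y) = -3*y**2 - 10*y - 8; vanishes at y ∈ {-2}. (1, -2): f_x = 0, f = 0 — SINGULAR.
  x = 2: f_y(2, y) = -3*y**2 - 10*y - 6; no integer root y with |y| ≤ 4.
  x = 3: f_y(3, y) = -3*y**2 - 10*y; vanishes at y ∈ {0}. (3, 0): f_x = -12 ≠ 0.
  x = 4: f_y(4, y) = -3*y**2 - 10*y + 10; no integer root y with |y| ≤ 4.
Only singular point on the grid: (1, -2).
Classify: substitute x = 1 + u, y = -2 + v and expand: f = -2*u**3 + 2*u**2*v - u**2 - v**3 + v**2.
No constant or linear terms (consistent with a singular point). Quadratic part: -u**2 + v**2. Cubic part: -2*u**3 + 2*u**2*v - v**3.
The quadratic part v**2 - u**2 = (v − u)(v + u) splits into two distinct linear factors, so there are two distinct tangent lines y − -2 = ±(x − 1) — this is a node (ordinary double point).
Classification: node.


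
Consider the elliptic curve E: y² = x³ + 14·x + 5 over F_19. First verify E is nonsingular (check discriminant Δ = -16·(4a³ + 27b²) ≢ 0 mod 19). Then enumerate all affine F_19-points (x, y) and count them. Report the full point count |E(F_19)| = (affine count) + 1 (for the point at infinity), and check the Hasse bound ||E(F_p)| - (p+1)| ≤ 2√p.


Affine points = {(0, 9), (0, 10), (1, 1), (1, 18), (3, 6), (3, 13), (4, 7), (4, 12), (6, 1), (6, 18), (7, 3), (7, 16), (9, 9), (9, 10), (10, 9), (10, 10), (12, 1), (12, 18), (13, 3), (13, 16), (14, 0), (17, 8), (17, 11), (18, 3), (18, 16)}; affine count = 25; |E(F_19)| = 26.

Discriminant check: Δ ∝ 4a³ + 27b² = 4·14³ + 27·5² = 4·2744 + 27·25 ≡ 4 (mod 19). Nonzero ⇒ E is nonsingular.
For each x ∈ F_19, compute rhs = x³ + 14·x + 5 mod 19, then count y ∈ F_19 with y² ≡ rhs.
  x = 0: rhs = 5, matching y values: 9, 10 (2 points).
  x = 1: rhs = 1, matching y values: 1, 18 (2 points).
  x = 2: rhs = 3, matching y values: none (0 points).
  x = 3: rhs = 17, matching y values: 6, 13 (2 points).
  x = 4: rhs = 11, matching y values: 7, 12 (2 points).
  x = 5: rhs = 10, matching y values: none (0 points).
  x = 6: rhs = 1, matching y values: 1, 18 (2 points).
  x = 7: rhs = 9, matching y values: 3, 16 (2 points).
  x = 8: rhs = 2, matching y values: none (0 points).
  x = 9: rhs = 5, matching y values: 9, 10 (2 points).
  x = 10: rhs = 5, matching y values: 9, 10 (2 points).
  x = 11: rhs = 8, matching y values: none (0 points).
  x = 12: rhs = 1, matching y values: 1, 18 (2 points).
  x = 13: rhs = 9, matching y values: 3, 16 (2 points).
  x = 14: rhs = 0, matching y values: 0 (1 points).
  x = 15: rhs = 18, matching y values: none (0 points).
  x = 16: rhs = 12, matching y values: none (0 points).
  x = 17: rhs = 7, matching y values: 8, 11 (2 points).
  x = 18: rhs = 9, matching y values: 3, 16 (2 points).
Total affine count: 25.
Full point count |E(F_19)| = 25 + 1 = 26.
Hasse bound: |26 − (19+1)| = |6| = 6 ≤ 2√19 ≈ 8.7178 ✓.


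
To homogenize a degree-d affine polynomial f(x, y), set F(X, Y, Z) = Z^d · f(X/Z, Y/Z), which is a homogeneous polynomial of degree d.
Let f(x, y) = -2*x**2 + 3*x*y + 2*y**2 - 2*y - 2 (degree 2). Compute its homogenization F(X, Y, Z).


F(X, Y, Z) = -2*X**2 + 3*X*Y + 2*Y**2 - 2*Y*Z - 2*Z**2

deg(f) = 2.
Substitute x = X/Z, y = Y/Z into f, then multiply by Z^2.
  monomial -2·x^2·y^0 ↦ -2·X^2·Y^0·Z^0.
  monomial 3·x^1·y^1 ↦ 3·X^1·Y^1·Z^0.
  monomial 2·x^0·y^2 ↦ 2·X^0·Y^2·Z^0.
  monomial -2·x^0·y^1 ↦ -2·X^0·Y^1·Z^1.
  monomial -2·x^0·y^0 ↦ -2·X^0·Y^0·Z^2.
Collecting: F(X, Y, Z) = -2*X**2 + 3*X*Y + 2*Y**2 - 2*Y*Z - 2*Z**2.


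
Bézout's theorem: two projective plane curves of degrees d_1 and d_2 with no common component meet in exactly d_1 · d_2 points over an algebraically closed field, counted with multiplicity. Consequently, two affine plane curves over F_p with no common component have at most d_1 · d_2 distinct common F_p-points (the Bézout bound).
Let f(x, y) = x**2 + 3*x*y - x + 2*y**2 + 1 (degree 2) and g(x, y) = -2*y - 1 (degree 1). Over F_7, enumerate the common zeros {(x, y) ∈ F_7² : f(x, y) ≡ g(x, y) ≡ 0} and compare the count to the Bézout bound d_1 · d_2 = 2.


Common zeros: {(1, 3), (5, 3)}; count = 2; Bézout bound = 2.

deg(f) = 2, deg(g) = 1, so Bézout bound = 2.
Scan x ∈ F_7. For each x, list the y ∈ F_7 with f(x, y) ≡ 0 and those with g(x, y) ≡ 0 (mod 7); the common zeros in that column are the intersection.
  x = 0: f ≡ 0 at y ∈ ∅; g ≡ 0 at y ∈ {3}; common: ∅.
  x = 1: f ≡ 0 at y ∈ {3, 6}; g ≡ 0 at y ∈ {3}; common: {3}.
  x = 2: f ≡ 0 at y ∈ ∅; g ≡ 0 at y ∈ {3}; common: ∅.
  x = 3: f ≡ 0 at y ∈ {0, 6}; g ≡ 0 at y ∈ {3}; common: ∅.
  x = 4: f ≡ 0 at y ∈ ∅; g ≡ 0 at y ∈ {3}; common: ∅.
  x = 5: f ≡ 0 at y ∈ {0, 3}; g ≡ 0 at y ∈ {3}; common: {3}.
  x = 6: f ≡ 0 at y ∈ ∅; g ≡ 0 at y ∈ {3}; common: ∅.
Collecting: common zeros = {(1, 3), (5, 3)}, so the count is 2.
Comparison with the Bézout bound: 2 ≤ 2 = deg(f)·deg(g), as expected for curves with no common component (the bound is attained).


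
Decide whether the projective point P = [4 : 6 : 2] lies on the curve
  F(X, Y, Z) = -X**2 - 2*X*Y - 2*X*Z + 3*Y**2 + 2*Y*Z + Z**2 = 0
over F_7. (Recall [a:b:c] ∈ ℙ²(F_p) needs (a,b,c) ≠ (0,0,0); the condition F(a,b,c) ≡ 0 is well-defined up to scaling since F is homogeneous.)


F(4,6,2) ≡ 0 (mod 7); P is on the curve.

Evaluate F(4, 6, 2) term-by-term (mod 7).
  -X**2 ↦ -1·16·1·1 = -16
  -2*X*Y ↦ -2·4·6·1 = -48
  -2*X*Z ↦ -2·4·1·2 = -16
  3*Y**2 ↦ 3·1·36·1 = 108
  2*Y*Z ↦ 2·1·6·2 = 24
  Z**2 ↦ 1·1·1·4 = 4
Sum: F(4, 6, 2) = (-16) + (-48) + (-16) + (108) + (24) + (4) = 56.
Reducing mod 7: 56 ≡ 0 (mod 7).
Since F(a, b, c) ≡ 0 (mod 7), P lies on the curve.


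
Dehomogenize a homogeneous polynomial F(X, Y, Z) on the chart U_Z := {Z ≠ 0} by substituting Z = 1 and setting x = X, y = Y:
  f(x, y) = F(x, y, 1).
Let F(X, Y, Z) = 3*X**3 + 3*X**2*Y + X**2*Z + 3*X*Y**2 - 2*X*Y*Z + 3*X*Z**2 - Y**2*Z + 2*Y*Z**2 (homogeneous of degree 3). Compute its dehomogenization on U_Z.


f(x, y) = 3*x**3 + 3*x**2*y + x**2 + 3*x*y**2 - 2*x*y + 3*x - y**2 + 2*y

On U_Z we set Z = 1. Each monomial c·X^i·Y^j·Z^k in F becomes c·x^i·y^j·1^k = c·x^i·y^j.
Substituting Z = 1: F(X, Y, 1) = 3*x**3 + 3*x**2*y + x**2 + 3*x*y**2 - 2*x*y + 3*x - y**2 + 2*y.
Note: deg(f) ≤ deg(F) = 3; strict inequality happens when F is divisible by Z (lost terms).


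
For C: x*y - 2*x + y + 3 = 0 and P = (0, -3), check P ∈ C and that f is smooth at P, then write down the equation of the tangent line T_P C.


Tangent line at P: -5*x + y + 3 = 0.

Step 1: f(0, -3) = 0, so P lies on C.
Step 2: partial derivatives
  f_x(x, y) = y - 2, f_y(x, y) = x + 1.
  f_x(P) = -5, f_y(P) = 1 (gradient nonzero, so P is smooth).
Step 3: tangent line at P: -5·(x − 0) + 1·(y − -3) = 0.
Expanding: -5*x + y + 3 = 0.


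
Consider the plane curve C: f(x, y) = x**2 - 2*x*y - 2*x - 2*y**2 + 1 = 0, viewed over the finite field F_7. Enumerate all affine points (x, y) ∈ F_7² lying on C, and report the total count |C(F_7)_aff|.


Affine F_7-points: {(0, 2), (0, 5), (1, 0), (1, 6), (5, 4), (5, 5), (6, 2), (6, 6)}; count = 8.

For each of the 49 pairs (x, y) ∈ F_7², evaluate f(x, y) mod 7. Record the zeros.
  x = 0: [0↦1, 1↦6, 2↦0, 3↦4, 4↦4, 5↦0, 6↦6]  zeros at y ∈ {2, 5}
  x = 1: [0↦0, 1↦3, 2↦2, 3↦4, 4↦2, 5↦3, 6↦0]  zeros at y ∈ {0, 6}
  x = 2: [0↦1, 1↦2, 2↦6, 3↦6, 4↦2, 5↦1, 6↦3]  zeros at y ∈ ∅
  x = 3: [0↦4, 1↦3, 2↦5, 3↦3, 4↦4, 5↦1, 6↦1]  zeros at y ∈ ∅
  x = 4: [0↦2, 1↦6, 2↦6, 3↦2, 4↦1, 5↦3, 6↦1]  zeros at y ∈ ∅
  x = 5: [0↦2, 1↦4, 2↦2, 3↦3, 4↦0, 5↦0, 6↦3]  zeros at y ∈ {4, 5}
  x = 6: [0↦4, 1↦4, 2↦0, 3↦6, 4↦1, 5↦6, 6↦0]  zeros at y ∈ {2, 6}
Collecting zeros: affine points = {(0, 2), (0, 5), (1, 0), (1, 6), (5, 4), (5, 5), (6, 2), (6, 6)}.
Total count |C(F_7)_aff| = 8.


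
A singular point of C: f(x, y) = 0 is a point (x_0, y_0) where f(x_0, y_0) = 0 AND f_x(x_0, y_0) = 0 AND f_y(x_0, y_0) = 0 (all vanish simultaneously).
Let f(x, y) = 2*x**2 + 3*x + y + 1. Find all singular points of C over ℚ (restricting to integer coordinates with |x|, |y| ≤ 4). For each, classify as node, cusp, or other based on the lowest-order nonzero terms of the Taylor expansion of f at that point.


No singular points in the scanned grid; C is smooth there.

Compute partial derivatives:
  f_x = 4*x + 3.
  f_y = 1.
f_y = 1 is a nonzero constant, so f_y never vanishes: no point (x, y) can satisfy f = f_x = f_y = 0. In particular no (x, y) ∈ {−4, ..., 4}² is singular; the curve is smooth.


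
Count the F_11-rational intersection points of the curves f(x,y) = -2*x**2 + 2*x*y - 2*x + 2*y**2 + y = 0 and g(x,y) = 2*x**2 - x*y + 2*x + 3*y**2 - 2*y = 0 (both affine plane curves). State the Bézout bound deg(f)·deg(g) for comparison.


Common zeros: {(0, 0), (10, 0)}; count = 2; Bézout bound = 4.

deg(f) = 2, deg(g) = 2, so Bézout bound = 4.
Scan x ∈ F_11. For each x, list the y ∈ F_11 with f(x, y) ≡ 0 and those with g(x, y) ≡ 0 (mod 11); the common zeros in that column are the intersection.
  x = 0: f ≡ 0 at y ∈ {0, 5}; g ≡ 0 at y ∈ {0, 8}; common: {0}.
  x = 1: f ≡ 0 at y ∈ ∅; g ≡ 0 at y ∈ {3, 9}; common: ∅.
  x = 2: f ≡ 0 at y ∈ {7}; g ≡ 0 at y ∈ {1, 4}; common: ∅.
  x = 3: f ≡ 0 at y ∈ ∅; g ≡ 0 at y ∈ {1, 8}; common: ∅.
  x = 4: f ≡ 0 at y ∈ {5, 7}; g ≡ 0 at y ∈ ∅; common: ∅.
  x = 5: f ≡ 0 at y ∈ ∅; g ≡ 0 at y ∈ {3}; common: ∅.
  x = 6: f ≡ 0 at y ∈ {4, 6}; g ≡ 0 at y ∈ ∅; common: ∅.
  x = 7: f ≡ 0 at y ∈ ∅; g ≡ 0 at y ∈ ∅; common: ∅.
  x = 8: f ≡ 0 at y ∈ {4}; g ≡ 0 at y ∈ {9}; common: ∅.
  x = 9: f ≡ 0 at y ∈ ∅; g ≡ 0 at y ∈ ∅; common: ∅.
  x = 10: f ≡ 0 at y ∈ {0, 6}; g ≡ 0 at y ∈ {0, 4}; common: {0}.
Collecting: common zeros = {(0, 0), (10, 0)}, so the count is 2.
Comparison with the Bézout bound: 2 ≤ 4 = deg(f)·deg(g), as expected for curves with no common component (the affine F_11-count falls short of the bound because intersections may lie at infinity, over extension fields, or carry multiplicity).


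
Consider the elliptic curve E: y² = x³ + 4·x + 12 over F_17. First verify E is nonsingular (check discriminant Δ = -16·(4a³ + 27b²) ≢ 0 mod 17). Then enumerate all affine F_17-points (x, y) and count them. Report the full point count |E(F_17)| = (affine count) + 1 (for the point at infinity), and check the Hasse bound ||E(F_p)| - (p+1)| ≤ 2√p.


Affine points = {(1, 0), (3, 0), (5, 2), (5, 15), (7, 3), (7, 14), (10, 7), (10, 10), (13, 0), (15, 8), (15, 9)}; affine count = 11; |E(F_17)| = 12.

Discriminant check: Δ ∝ 4a³ + 27b² = 4·4³ + 27·12² = 4·64 + 27·144 ≡ 13 (mod 17). Nonzero ⇒ E is nonsingular.
For each x ∈ F_17, compute rhs = x³ + 4·x + 12 mod 17, then count y ∈ F_17 with y² ≡ rhs.
  x = 0: rhs = 12, matching y values: none (0 points).
  x = 1: rhs = 0, matching y values: 0 (1 points).
  x = 2: rhs = 11, matching y values: none (0 points).
  x = 3: rhs = 0, matching y values: 0 (1 points).
  x = 4: rhs = 7, matching y values: none (0 points).
  x = 5: rhs = 4, matching y values: 2, 15 (2 points).
  x = 6: rhs = 14, matching y values: none (0 points).
  x = 7: rhs = 9, matching y values: 3, 14 (2 points).
  x = 8: rhs = 12, matching y values: none (0 points).
  x = 9: rhs = 12, matching y values: none (0 points).
  x = 10: rhs = 15, matching y values: 7, 10 (2 points).
  x = 11: rhs = 10, matching y values: none (0 points).
  x = 12: rhs = 3, matching y values: none (0 points).
  x = 13: rhs = 0, matching y values: 0 (1 points).
  x = 14: rhs = 7, matching y values: none (0 points).
  x = 15: rhs = 13, matching y values: 8, 9 (2 points).
  x = 16: rhs = 7, matching y values: none (0 points).
Total affine count: 11.
Full point count |E(F_17)| = 11 + 1 = 12.
Hasse bound: |12 − (17+1)| = |-6| = 6 ≤ 2√17 ≈ 8.2462 ✓.


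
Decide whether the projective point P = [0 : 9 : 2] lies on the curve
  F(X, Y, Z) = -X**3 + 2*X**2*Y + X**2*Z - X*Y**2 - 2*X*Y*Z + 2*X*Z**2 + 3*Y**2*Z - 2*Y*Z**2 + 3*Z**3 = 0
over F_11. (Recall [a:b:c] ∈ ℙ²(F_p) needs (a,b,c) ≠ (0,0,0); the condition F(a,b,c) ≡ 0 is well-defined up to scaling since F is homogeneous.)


F(0,9,2) ≡ 9 (mod 11); P is NOT on the curve.

Evaluate F(0, 9, 2) term-by-term (mod 11).
  -X**3 ↦ -1·0·1·1 = 0
  2*X**2*Y ↦ 2·0·9·1 = 0
  X**2*Z ↦ 1·0·1·2 = 0
  -X*Y**2 ↦ -1·0·81·1 = 0
  -2*X*Y*Z ↦ -2·0·9·2 = 0
  2*X*Z**2 ↦ 2·0·1·4 = 0
  3*Y**2*Z ↦ 3·1·81·2 = 486
  -2*Y*Z**2 ↦ -2·1·9·4 = -72
  3*Z**3 ↦ 3·1·1·8 = 24
Sum: F(0, 9, 2) = (0) + (0) + (0) + (0) + (0) + (0) + (486) + (-72) + (24) = 438.
Reducing mod 11: 438 ≡ 9 (mod 11).
Since F(a, b, c) ≡ 9 ≠ 0 (mod 11), P does NOT lie on the curve.


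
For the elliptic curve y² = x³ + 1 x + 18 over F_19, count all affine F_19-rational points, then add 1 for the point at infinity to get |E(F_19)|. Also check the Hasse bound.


Affine points = {(1, 1), (1, 18), (2, 3), (2, 16), (7, 8), (7, 11), (8, 5), (8, 14), (11, 7), (11, 12), (13, 9), (13, 10), (15, 8), (15, 11), (16, 8), (16, 11), (18, 4), (18, 15)}; affine count = 18; |E(F_19)| = 19.

Discriminant check: Δ ∝ 4a³ + 27b² = 4·1³ + 27·18² = 4·1 + 27·324 ≡ 12 (mod 19). Nonzero ⇒ E is nonsingular.
For each x ∈ F_19, compute rhs = x³ + 1·x + 18 mod 19, then count y ∈ F_19 with y² ≡ rhs.
  x = 0: rhs = 18, matching y values: none (0 points).
  x = 1: rhs = 1, matching y values: 1, 18 (2 points).
  x = 2: rhs = 9, matching y values: 3, 16 (2 points).
  x = 3: rhs = 10, matching y values: none (0 points).
  x = 4: rhs = 10, matching y values: none (0 points).
  x = 5: rhs = 15, matching y values: none (0 points).
  x = 6: rhs = 12, matching y values: none (0 points).
  x = 7: rhs = 7, matching y values: 8, 11 (2 points).
  x = 8: rhs = 6, matching y values: 5, 14 (2 points).
  x = 9: rhs = 15, matching y values: none (0 points).
  x = 10: rhs = 2, matching y values: none (0 points).
  x = 11: rhs = 11, matching y values: 7, 12 (2 points).
  x = 12: rhs = 10, matching y values: none (0 points).
  x = 13: rhs = 5, matching y values: 9, 10 (2 points).
  x = 14: rhs = 2, matching y values: none (0 points).
  x = 15: rhs = 7, matching y values: 8, 11 (2 points).
  x = 16: rhs = 7, matching y values: 8, 11 (2 points).
  x = 17: rhs = 8, matching y values: none (0 points).
  x = 18: rhs = 16, matching y values: 4, 15 (2 points).
Total affine count: 18.
Full point count |E(F_19)| = 18 + 1 = 19.
Hasse bound: |19 − (19+1)| = |-1| = 1 ≤ 2√19 ≈ 8.7178 ✓.


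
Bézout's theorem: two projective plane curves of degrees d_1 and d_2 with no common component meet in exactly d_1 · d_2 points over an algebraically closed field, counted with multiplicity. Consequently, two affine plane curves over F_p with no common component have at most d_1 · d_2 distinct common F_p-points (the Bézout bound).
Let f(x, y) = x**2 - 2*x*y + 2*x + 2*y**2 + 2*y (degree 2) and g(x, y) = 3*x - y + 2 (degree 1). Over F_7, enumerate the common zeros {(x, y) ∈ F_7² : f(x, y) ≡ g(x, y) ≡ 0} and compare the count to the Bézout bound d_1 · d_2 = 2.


Common zeros: ∅; count = 0; Bézout bound = 2.

deg(f) = 2, deg(g) = 1, so Bézout bound = 2.
Scan x ∈ F_7. For each x, list the y ∈ F_7 with f(x, y) ≡ 0 and those with g(x, y) ≡ 0 (mod 7); the common zeros in that column are the intersection.
  x = 0: f ≡ 0 at y ∈ {0, 6}; g ≡ 0 at y ∈ {2}; common: ∅.
  x = 1: f ≡ 0 at y ∈ {3, 4}; g ≡ 0 at y ∈ {5}; common: ∅.
  x = 2: f ≡ 0 at y ∈ ∅; g ≡ 0 at y ∈ {1}; common: ∅.
  x = 3: f ≡ 0 at y ∈ {3, 6}; g ≡ 0 at y ∈ {4}; common: ∅.
  x = 4: f ≡ 0 at y ∈ ∅; g ≡ 0 at y ∈ {0}; common: ∅.
  x = 5: f ≡ 0 at y ∈ {0, 4}; g ≡ 0 at y ∈ {3}; common: ∅.
  x = 6: f ≡ 0 at y ∈ ∅; g ≡ 0 at y ∈ {6}; common: ∅.
Collecting: common zeros = ∅, so the count is 0.
Comparison with the Bézout bound: 0 ≤ 2 = deg(f)·deg(g), as expected for curves with no common component (the affine F_7-count falls short of the bound because intersections may lie at infinity, over extension fields, or carry multiplicity).


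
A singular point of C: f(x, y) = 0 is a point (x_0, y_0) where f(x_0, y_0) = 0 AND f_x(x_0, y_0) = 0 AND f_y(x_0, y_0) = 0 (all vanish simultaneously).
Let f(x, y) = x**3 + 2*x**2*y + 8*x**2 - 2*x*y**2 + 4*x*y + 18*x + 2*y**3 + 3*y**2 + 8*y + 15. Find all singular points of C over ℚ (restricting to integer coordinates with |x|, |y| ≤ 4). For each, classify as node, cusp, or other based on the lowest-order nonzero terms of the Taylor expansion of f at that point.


Singular points: {(-2, -1)}; classification: cusp.

Compute partial derivatives:
  f_x = 3*x**2 + 4*x*y + 16*x - 2*y**2 + 4*y + 18.
  f_y = 2*x**2 - 4*x*y + 4*x + 6*y**2 + 6*y + 8.
Scan x_0 ∈ {−4, ..., 4}. For each x_0, f_y(x_0, y) is a polynomial in y; find its integer roots y ∈ {−4, ..., 4}, then test f_x and f at those candidates.
  x = -4: f_y(-4, y) = 6*y**2 + 22*y + 24; no integer root y with |y| ≤ 4.
  x = -3: f_y(-3, y) = 6*y**2 + 18*y + 14; no integer root y with |y| ≤ 4.
  x = -2: f_y(-2, y) = 6*y**2 + 14*y + 8; vanishes at y ∈ {-1}. (-2, -1): f_x = 0, f = 0 — SINGULAR.
  x = -1: f_y(-1, y) = 6*y**2 + 10*y + 6; no integer root y with |y| ≤ 4.
  x = 0: f_y(0, y) = 6*y**2 + 6*y + 8; no integer root y with |y| ≤ 4.
  x = 1: f_y(1, y) = 6*y**2 + 2*y + 14; no integer root y with |y| ≤ 4.
  x = 2: f_y(2, y) = 6*y**2 - 2*y + 24; no integer root y with |y| ≤ 4.
  x = 3: f_y(3, y) = 6*y**2 - 6*y + 38; no integer root y with |y| ≤ 4.
  x = 4: f_y(4, y) = 6*y**2 - 10*y + 56; no integer root y with |y| ≤ 4.
Only singular point on the grid: (-2, -1).
Classify: substitute x = -2 + u, y = -1 + v and expand: f = u**3 + 2*u**2*v - 2*u*v**2 + 2*v**3 + v**2.
No constant or linear terms (consistent with a singular point). Quadratic part: v**2. Cubic part: u**3 + 2*u**2*v - 2*u*v**2 + 2*v**3.
The quadratic part v**2 is a perfect square, so there is a single (double) tangent line v = 0, i.e. y = -1. Restricting the cubic part to that line (v = 0) leaves u**3 ≠ 0, so f is not divisible by v and the branch is v² ≈ -u**3 to lowest order — this is a cusp.
Classification: cusp.


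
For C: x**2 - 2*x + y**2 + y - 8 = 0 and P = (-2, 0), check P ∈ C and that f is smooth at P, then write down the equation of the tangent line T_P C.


Tangent line at P: -6*x + y - 12 = 0.

Step 1: f(-2, 0) = 0, so P lies on C.
Step 2: partial derivatives
  f_x(x, y) = 2*x - 2, f_y(x, y) = 2*y + 1.
  f_x(P) = -6, f_y(P) = 1 (gradient nonzero, so P is smooth).
Step 3: tangent line at P: -6·(x − -2) + 1·(y − 0) = 0.
Expanding: -6*x + y - 12 = 0.


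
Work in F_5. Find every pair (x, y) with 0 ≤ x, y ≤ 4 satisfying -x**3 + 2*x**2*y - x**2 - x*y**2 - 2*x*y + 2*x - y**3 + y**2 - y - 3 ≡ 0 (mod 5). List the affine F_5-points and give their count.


Affine F_5-points: {(0, 4), (1, 1), (2, 1), (3, 1), (3, 3), (3, 4), (4, 0), (4, 3), (4, 4)}; count = 9.

For each of the 25 pairs (x, y) ∈ F_5², evaluate f(x, y) mod 5. Record the zeros.
  x = 0: [0↦2, 1↦1, 2↦1, 3↦1, 4↦0]  zeros at y ∈ {4}
  x = 1: [0↦2, 1↦0, 2↦2, 3↦2, 4↦4]  zeros at y ∈ {1}
  x = 2: [0↦4, 1↦0, 2↦3, 3↦2, 4↦1]  zeros at y ∈ {1}
  x = 3: [0↦2, 1↦0, 2↦3, 3↦0, 4↦0]  zeros at y ∈ {1, 3, 4}
  x = 4: [0↦0, 1↦4, 2↦1, 3↦0, 4↦0]  zeros at y ∈ {0, 3, 4}
Collecting zeros: affine points = {(0, 4), (1, 1), (2, 1), (3, 1), (3, 3), (3, 4), (4, 0), (4, 3), (4, 4)}.
Total count |C(F_5)_aff| = 9.


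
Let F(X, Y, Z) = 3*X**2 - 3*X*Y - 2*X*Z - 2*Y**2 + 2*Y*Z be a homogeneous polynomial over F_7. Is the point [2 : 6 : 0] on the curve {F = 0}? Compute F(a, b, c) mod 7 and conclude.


F(2,6,0) ≡ 2 (mod 7); P is NOT on the curve.

Evaluate F(2, 6, 0) term-by-term (mod 7).
  3*X**2 ↦ 3·4·1·1 = 12
  -3*X*Y ↦ -3·2·6·1 = -36
  -2*X*Z ↦ -2·2·1·0 = 0
  -2*Y**2 ↦ -2·1·36·1 = -72
  2*Y*Z ↦ 2·1·6·0 = 0
Sum: F(2, 6, 0) = (12) + (-36) + (0) + (-72) + (0) = -96.
Reducing mod 7: -96 ≡ 2 (mod 7).
Since F(a, b, c) ≡ 2 ≠ 0 (mod 7), P does NOT lie on the curve.


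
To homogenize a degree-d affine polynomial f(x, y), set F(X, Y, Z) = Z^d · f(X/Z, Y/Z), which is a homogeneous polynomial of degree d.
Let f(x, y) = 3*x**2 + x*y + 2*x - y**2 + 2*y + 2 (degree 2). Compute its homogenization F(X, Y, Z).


F(X, Y, Z) = 3*X**2 + X*Y + 2*X*Z - Y**2 + 2*Y*Z + 2*Z**2

deg(f) = 2.
Substitute x = X/Z, y = Y/Z into f, then multiply by Z^2.
  monomial 3·x^2·y^0 ↦ 3·X^2·Y^0·Z^0.
  monomial 1·x^1·y^1 ↦ 1·X^1·Y^1·Z^0.
  monomial 2·x^1·y^0 ↦ 2·X^1·Y^0·Z^1.
  monomial -1·x^0·y^2 ↦ -1·X^0·Y^2·Z^0.
  monomial 2·x^0·y^1 ↦ 2·X^0·Y^1·Z^1.
  monomial 2·x^0·y^0 ↦ 2·X^0·Y^0·Z^2.
Collecting: F(X, Y, Z) = 3*X**2 + X*Y + 2*X*Z - Y**2 + 2*Y*Z + 2*Z**2.


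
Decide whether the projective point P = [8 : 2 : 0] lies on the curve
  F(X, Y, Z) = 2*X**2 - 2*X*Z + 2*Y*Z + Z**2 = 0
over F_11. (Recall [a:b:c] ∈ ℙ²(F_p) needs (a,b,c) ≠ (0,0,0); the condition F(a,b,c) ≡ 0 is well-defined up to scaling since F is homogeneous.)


F(8,2,0) ≡ 7 (mod 11); P is NOT on the curve.

Evaluate F(8, 2, 0) term-by-term (mod 11).
  2*X**2 ↦ 2·64·1·1 = 128
  -2*X*Z ↦ -2·8·1·0 = 0
  2*Y*Z ↦ 2·1·2·0 = 0
  Z**2 ↦ 1·1·1·0 = 0
Sum: F(8, 2, 0) = (128) + (0) + (0) + (0) = 128.
Reducing mod 11: 128 ≡ 7 (mod 11).
Since F(a, b, c) ≡ 7 ≠ 0 (mod 11), P does NOT lie on the curve.


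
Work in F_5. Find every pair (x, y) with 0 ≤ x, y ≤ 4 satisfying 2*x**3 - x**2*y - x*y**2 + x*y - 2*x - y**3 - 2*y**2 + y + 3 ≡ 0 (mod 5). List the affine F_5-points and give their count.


Affine F_5-points: {(1, 1), (1, 2), (1, 4), (2, 0), (3, 1), (4, 1)}; count = 6.

For each of the 25 pairs (x, y) ∈ F_5², evaluate f(x, y) mod 5. Record the zeros.
  x = 0: [0↦3, 1↦1, 2↦4, 3↦1, 4↦1]  zeros at y ∈ ∅
  x = 1: [0↦3, 1↦0, 2↦0, 3↦2, 4↦0]  zeros at y ∈ {1, 2, 4}
  x = 2: [0↦0, 1↦4, 2↦4, 3↦4, 4↦3]  zeros at y ∈ {0}
  x = 3: [0↦1, 1↦0, 2↦3, 3↦4, 4↦2]  zeros at y ∈ {1}
  x = 4: [0↦3, 1↦0, 2↦4, 3↦4, 4↦4]  zeros at y ∈ {1}
Collecting zeros: affine points = {(1, 1), (1, 2), (1, 4), (2, 0), (3, 1), (4, 1)}.
Total count |C(F_5)_aff| = 6.


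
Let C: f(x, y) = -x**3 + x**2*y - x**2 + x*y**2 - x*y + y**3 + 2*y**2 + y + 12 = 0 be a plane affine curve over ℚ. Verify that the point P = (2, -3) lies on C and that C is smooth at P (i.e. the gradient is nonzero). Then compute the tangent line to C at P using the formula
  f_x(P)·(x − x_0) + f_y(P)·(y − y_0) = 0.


Tangent line at P: -16*x + 6*y + 50 = 0.

Step 1: f(2, -3) = 0, so P lies on C.
Step 2: partial derivatives
  f_x(x, y) = -3*x**2 + 2*x*y - 2*x + y**2 - y, f_y(x, y) = x**2 + 2*x*y - x + 3*y**2 + 4*y + 1.
  f_x(P) = -16, f_y(P) = 6 (gradient nonzero, so P is smooth).
Step 3: tangent line at P: -16·(x − 2) + 6·(y − -3) = 0.
Expanding: -16*x + 6*y + 50 = 0.


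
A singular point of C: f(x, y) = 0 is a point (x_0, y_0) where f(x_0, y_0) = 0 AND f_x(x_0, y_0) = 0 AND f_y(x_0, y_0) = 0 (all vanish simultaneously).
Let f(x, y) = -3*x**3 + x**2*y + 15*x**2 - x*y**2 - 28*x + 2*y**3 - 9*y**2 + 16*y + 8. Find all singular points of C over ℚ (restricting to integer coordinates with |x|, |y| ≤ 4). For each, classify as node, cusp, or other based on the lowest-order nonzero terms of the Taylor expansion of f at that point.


Singular points: {(2, 2)}; classification: node.

Compute partial derivatives:
  f_x = -9*x**2 + 2*x*y + 30*x - y**2 - 28.
  f_y = x**2 - 2*x*y + 6*y**2 - 18*y + 16.
Scan x_0 ∈ {−4, ..., 4}. For each x_0, f_y(x_0, y) is a polynomial in y; find its integer roots y ∈ {−4, ..., 4}, then test f_x and f at those candidates.
  x = -4: f_y(-4, y) = 6*y**2 - 10*y + 32; no integer root y with |y| ≤ 4.
  x = -3: f_y(-3, y) = 6*y**2 - 12*y + 25; no integer root y with |y| ≤ 4.
  x = -2: f_y(-2, y) = 6*y**2 - 14*y + 20; no integer root y with |y| ≤ 4.
  x = -1: f_y(-1, y) = 6*y**2 - 16*y + 17; no integer root y with |y| ≤ 4.
  x = 0: f_y(0, y) = 6*y**2 - 18*y + 16; no integer root y with |y| ≤ 4.
  x = 1: f_y(1, y) = 6*y**2 - 20*y + 17; no integer root y with |y| ≤ 4.
  x = 2: f_y(2, y) = 6*y**2 - 22*y + 20; vanishes at y ∈ {2}. (2, 2): f_x = 0, f = 0 — SINGULAR.
  x = 3: f_y(3, y) = 6*y**2 - 24*y + 25; no integer root y with |y| ≤ 4.
  x = 4: f_y(4, y) = 6*y**2 - 26*y + 32; no integer root y with |y| ≤ 4.
Only singular point on the grid: (2, 2).
Classify: substitute x = 2 + u, y = 2 + v and expand: f = -3*u**3 + u**2*v - u**2 - u*v**2 + 2*v**3 + v**2.
No constant or linear terms (consistent with a singular point). Quadratic part: -u**2 + v**2. Cubic part: -3*u**3 + u**2*v - u*v**2 + 2*v**3.
The quadratic part v**2 - u**2 = (v − u)(v + u) splits into two distinct linear factors, so there are two distinct tangent lines y − 2 = ±(x − 2) — this is a node (ordinary double point).
Classification: node.


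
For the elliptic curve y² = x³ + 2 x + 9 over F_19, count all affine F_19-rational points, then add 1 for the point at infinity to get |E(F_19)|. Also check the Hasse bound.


Affine points = {(0, 3), (0, 16), (3, 2), (3, 17), (4, 9), (4, 10), (5, 7), (5, 12), (6, 3), (6, 16), (7, 9), (7, 10), (8, 9), (8, 10), (13, 3), (13, 16), (14, 8), (14, 11), (17, 4), (17, 15), (18, 5), (18, 14)}; affine count = 22; |E(F_19)| = 23.

Discriminant check: Δ ∝ 4a³ + 27b² = 4·2³ + 27·9² = 4·8 + 27·81 ≡ 15 (mod 19). Nonzero ⇒ E is nonsingular.
For each x ∈ F_19, compute rhs = x³ + 2·x + 9 mod 19, then count y ∈ F_19 with y² ≡ rhs.
  x = 0: rhs = 9, matching y values: 3, 16 (2 points).
  x = 1: rhs = 12, matching y values: none (0 points).
  x = 2: rhs = 2, matching y values: none (0 points).
  x = 3: rhs = 4, matching y values: 2, 17 (2 points).
  x = 4: rhs = 5, matching y values: 9, 10 (2 points).
  x = 5: rhs = 11, matching y values: 7, 12 (2 points).
  x = 6: rhs = 9, matching y values: 3, 16 (2 points).
  x = 7: rhs = 5, matching y values: 9, 10 (2 points).
  x = 8: rhs = 5, matching y values: 9, 10 (2 points).
  x = 9: rhs = 15, matching y values: none (0 points).
  x = 10: rhs = 3, matching y values: none (0 points).
  x = 11: rhs = 13, matching y values: none (0 points).
  x = 12: rhs = 13, matching y values: none (0 points).
  x = 13: rhs = 9, matching y values: 3, 16 (2 points).
  x = 14: rhs = 7, matching y values: 8, 11 (2 points).
  x = 15: rhs = 13, matching y values: none (0 points).
  x = 16: rhs = 14, matching y values: none (0 points).
  x = 17: rhs = 16, matching y values: 4, 15 (2 points).
  x = 18: rhs = 6, matching y values: 5, 14 (2 points).
Total affine count: 22.
Full point count |E(F_19)| = 22 + 1 = 23.
Hasse bound: |23 − (19+1)| = |3| = 3 ≤ 2√19 ≈ 8.7178 ✓.


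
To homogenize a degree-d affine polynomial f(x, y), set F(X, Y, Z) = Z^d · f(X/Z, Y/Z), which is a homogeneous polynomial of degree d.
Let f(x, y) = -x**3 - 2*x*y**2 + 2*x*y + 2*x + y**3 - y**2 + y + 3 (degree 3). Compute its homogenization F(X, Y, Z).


F(X, Y, Z) = -X**3 - 2*X*Y**2 + 2*X*Y*Z + 2*X*Z**2 + Y**3 - Y**2*Z + Y*Z**2 + 3*Z**3

deg(f) = 3.
Substitute x = X/Z, y = Y/Z into f, then multiply by Z^3.
  monomial -1·x^3·y^0 ↦ -1·X^3·Y^0·Z^0.
  monomial -2·x^1·y^2 ↦ -2·X^1·Y^2·Z^0.
  monomial 2·x^1·y^1 ↦ 2·X^1·Y^1·Z^1.
  monomial 2·x^1·y^0 ↦ 2·X^1·Y^0·Z^2.
  monomial 1·x^0·y^3 ↦ 1·X^0·Y^3·Z^0.
  monomial -1·x^0·y^2 ↦ -1·X^0·Y^2·Z^1.
  monomial 1·x^0·y^1 ↦ 1·X^0·Y^1·Z^2.
  monomial 3·x^0·y^0 ↦ 3·X^0·Y^0·Z^3.
Collecting: F(X, Y, Z) = -X**3 - 2*X*Y**2 + 2*X*Y*Z + 2*X*Z**2 + Y**3 - Y**2*Z + Y*Z**2 + 3*Z**3.


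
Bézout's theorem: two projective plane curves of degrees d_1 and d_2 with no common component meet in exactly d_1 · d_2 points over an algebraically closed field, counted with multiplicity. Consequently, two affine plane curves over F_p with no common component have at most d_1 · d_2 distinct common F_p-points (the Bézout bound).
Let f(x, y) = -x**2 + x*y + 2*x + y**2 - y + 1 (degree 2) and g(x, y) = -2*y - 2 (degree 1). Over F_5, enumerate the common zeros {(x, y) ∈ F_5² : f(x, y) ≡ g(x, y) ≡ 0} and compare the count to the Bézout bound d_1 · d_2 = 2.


Common zeros: ∅; count = 0; Bézout bound = 2.

deg(f) = 2, deg(g) = 1, so Bézout bound = 2.
Scan x ∈ F_5. For each x, list the y ∈ F_5 with f(x, y) ≡ 0 and those with g(x, y) ≡ 0 (mod 5); the common zeros in that column are the intersection.
  x = 0: f ≡ 0 at y ∈ ∅; g ≡ 0 at y ∈ {4}; common: ∅.
  x = 1: f ≡ 0 at y ∈ ∅; g ≡ 0 at y ∈ {4}; common: ∅.
  x = 2: f ≡ 0 at y ∈ ∅; g ≡ 0 at y ∈ {4}; common: ∅.
  x = 3: f ≡ 0 at y ∈ ∅; g ≡ 0 at y ∈ {4}; common: ∅.
  x = 4: f ≡ 0 at y ∈ ∅; g ≡ 0 at y ∈ {4}; common: ∅.
Collecting: common zeros = ∅, so the count is 0.
Comparison with the Bézout bound: 0 ≤ 2 = deg(f)·deg(g), as expected for curves with no common component (the affine F_5-count falls short of the bound because intersections may lie at infinity, over extension fields, or carry multiplicity).


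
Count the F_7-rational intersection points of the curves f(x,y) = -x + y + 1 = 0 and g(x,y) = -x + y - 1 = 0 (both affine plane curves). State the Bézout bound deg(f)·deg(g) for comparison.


Common zeros: ∅; count = 0; Bézout bound = 1.

deg(f) = 1, deg(g) = 1, so Bézout bound = 1.
Scan x ∈ F_7. For each x, list the y ∈ F_7 with f(x, y) ≡ 0 and those with g(x, y) ≡ 0 (mod 7); the common zeros in that column are the intersection.
  x = 0: f ≡ 0 at y ∈ {6}; g ≡ 0 at y ∈ {1}; common: ∅.
  x = 1: f ≡ 0 at y ∈ {0}; g ≡ 0 at y ∈ {2}; common: ∅.
  x = 2: f ≡ 0 at y ∈ {1}; g ≡ 0 at y ∈ {3}; common: ∅.
  x = 3: f ≡ 0 at y ∈ {2}; g ≡ 0 at y ∈ {4}; common: ∅.
  x = 4: f ≡ 0 at y ∈ {3}; g ≡ 0 at y ∈ {5}; common: ∅.
  x = 5: f ≡ 0 at y ∈ {4}; g ≡ 0 at y ∈ {6}; common: ∅.
  x = 6: f ≡ 0 at y ∈ {5}; g ≡ 0 at y ∈ {0}; common: ∅.
Collecting: common zeros = ∅, so the count is 0.
Comparison with the Bézout bound: 0 ≤ 1 = deg(f)·deg(g), as expected for curves with no common component (the affine F_7-count falls short of the bound because intersections may lie at infinity, over extension fields, or carry multiplicity).
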